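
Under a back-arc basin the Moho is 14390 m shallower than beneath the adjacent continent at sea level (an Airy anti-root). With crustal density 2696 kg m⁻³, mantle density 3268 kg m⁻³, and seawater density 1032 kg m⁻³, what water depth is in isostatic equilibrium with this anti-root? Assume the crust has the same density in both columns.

Replacing a thickness d of crust by seawater at the top must be balanced by replacing crust with mantle at the base: d (ρ_c − ρ_w) = a (ρ_m − ρ_c).
d = a (ρ_m − ρ_c)/(ρ_c − ρ_w) = 14390 m × 572/1664 = 4950 m.

4950 m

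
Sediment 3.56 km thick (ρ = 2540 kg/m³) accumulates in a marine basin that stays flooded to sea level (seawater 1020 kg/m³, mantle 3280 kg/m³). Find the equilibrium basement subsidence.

Submarine loading: the sediment displaces seawater, and the subsidence is in turn flooded, so s (ρ_m − ρ_w) = t (ρ_sed − ρ_w).
s = 3.56 km × (2540 − 1020) / (3280 − 1020) = 2.39 km.

2.39 km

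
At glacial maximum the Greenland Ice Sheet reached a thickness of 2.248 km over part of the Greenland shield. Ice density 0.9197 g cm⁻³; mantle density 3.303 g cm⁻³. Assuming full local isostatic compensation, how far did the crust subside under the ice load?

Isostatic balance requires: the ice load ρ_ice t is balanced by mantle displaced below, ρ_m s.
s = t ρ_ice / ρ_m = 2.248 km × 0.9197/3.303 = 0.626 km.

0.626 km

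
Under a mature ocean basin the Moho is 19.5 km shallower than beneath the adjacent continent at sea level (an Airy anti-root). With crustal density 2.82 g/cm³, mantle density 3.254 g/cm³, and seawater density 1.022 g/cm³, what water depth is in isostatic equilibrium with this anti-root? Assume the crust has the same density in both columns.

4.71 km

Replacing a thickness d of crust by seawater at the top must be balanced by replacing crust with mantle at the base: d (ρ_c − ρ_w) = a (ρ_m − ρ_c).
d = a (ρ_m − ρ_c)/(ρ_c − ρ_w) = 19.5 km × 0.434/1.798 = 4.71 km.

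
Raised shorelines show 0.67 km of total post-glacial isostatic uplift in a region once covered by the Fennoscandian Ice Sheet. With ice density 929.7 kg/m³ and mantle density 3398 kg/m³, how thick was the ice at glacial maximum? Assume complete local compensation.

u = t ρ_ice/ρ_m → t = u ρ_m/ρ_ice = 0.67 km × 3398/929.7 = 2.45 km.

2.45 km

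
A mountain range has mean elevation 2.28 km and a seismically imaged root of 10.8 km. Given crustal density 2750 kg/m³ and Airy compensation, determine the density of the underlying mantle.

3330 kg/m³

Airy balance: ρ_c h = (ρ_m − ρ_c) r → ρ_m = ρ_c (1 + h/r).
ρ_m = 2750 × (1 + 2.28 km/10.8 km) = 3330 kg/m³.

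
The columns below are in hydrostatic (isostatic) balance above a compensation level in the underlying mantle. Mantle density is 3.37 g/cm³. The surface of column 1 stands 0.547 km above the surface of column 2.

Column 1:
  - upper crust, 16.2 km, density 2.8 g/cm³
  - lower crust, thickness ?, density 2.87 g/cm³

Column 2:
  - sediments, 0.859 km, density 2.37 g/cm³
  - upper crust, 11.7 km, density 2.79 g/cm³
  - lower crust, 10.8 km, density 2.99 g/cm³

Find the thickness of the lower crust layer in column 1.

Take the compensation level at the base of the deeper column (depth z_c below the surface of column 1) and equate Σ ρ_i t_i down to z_c; mantle fills any gap and the z_c terms cancel.
Column 1: 16.2×2.8 + x×2.87 + (z_c − 16.2 − x)×3.37
Column 2: 0.547×0 + 0.859×2.37 + 11.7×2.79 + 10.8×2.99 + (z_c − 0.547 − 23.359)×3.37
The z_c×3.37 term appears on both sides and cancels. Collect the known terms of each column as K = Σ(ρt)_known − 3.37 × (depth of known layers): K_1 = 45.36 − 3.37×16.2 = −9.234; K_2 = 66.97083 − 3.37×(0.547 + 23.359) = −13.59239.
Balance: K_1 − x×(3.37 − 2.87) = K_2, so x = (K_1 − K_2)/(3.37 − 2.87) = 4.35839/0.5 = 8.72 km.

8.72 km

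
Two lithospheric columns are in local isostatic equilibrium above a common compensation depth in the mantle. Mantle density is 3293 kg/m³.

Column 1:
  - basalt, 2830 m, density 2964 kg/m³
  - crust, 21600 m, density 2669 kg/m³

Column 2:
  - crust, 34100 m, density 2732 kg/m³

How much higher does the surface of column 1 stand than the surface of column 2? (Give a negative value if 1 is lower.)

For any compensation level in the mantle, the mantle terms cancel and isostasy reduces to e = (Σt_1 − Σt_2) − (Σ(ρt)_1 − Σ(ρt)_2) / ρ_m.
Σt_1 = 24430 m; Σt_2 = 34100 m; Σ(ρt)_1 = 66038520; Σ(ρt)_2 = 93161200 (in m·kg/m³).
e = (24430 − 34100) − (66038520 − 93161200) / 3293 = −1430 m.

−1430 m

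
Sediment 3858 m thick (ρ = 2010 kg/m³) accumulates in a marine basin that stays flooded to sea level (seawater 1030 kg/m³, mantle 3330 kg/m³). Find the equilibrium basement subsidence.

Submarine loading: the sediment displaces seawater, and the subsidence is in turn flooded, so s (ρ_m − ρ_w) = t (ρ_sed − ρ_w).
s = 3858 m × (2010 − 1030) / (3330 − 1030) = 1640 m.

1640 m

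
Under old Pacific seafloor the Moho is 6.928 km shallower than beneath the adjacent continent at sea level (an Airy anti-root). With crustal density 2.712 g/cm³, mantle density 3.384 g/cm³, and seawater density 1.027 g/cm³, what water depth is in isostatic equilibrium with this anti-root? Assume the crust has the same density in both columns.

2.76 km

Replacing a thickness d of crust by seawater at the top must be balanced by replacing crust with mantle at the base: d (ρ_c − ρ_w) = a (ρ_m − ρ_c).
d = a (ρ_m − ρ_c)/(ρ_c − ρ_w) = 6.928 km × 0.672/1.685 = 2.76 km.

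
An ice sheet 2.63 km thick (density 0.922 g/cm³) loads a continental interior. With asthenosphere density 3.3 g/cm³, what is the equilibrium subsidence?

0.735 km

Isostatic balance requires: the ice load ρ_ice t is balanced by mantle displaced below, ρ_m s.
s = t ρ_ice / ρ_m = 2.63 km × 0.922/3.3 = 0.735 km.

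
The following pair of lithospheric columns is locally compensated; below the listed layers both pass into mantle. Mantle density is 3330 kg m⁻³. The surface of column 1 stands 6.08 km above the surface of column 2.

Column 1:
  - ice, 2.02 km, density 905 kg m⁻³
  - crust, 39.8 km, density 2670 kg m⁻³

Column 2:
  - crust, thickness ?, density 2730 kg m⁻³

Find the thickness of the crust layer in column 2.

Take the compensation level at the base of the deeper column (depth z_c below the surface of column 1) and equate Σ ρ_i t_i down to z_c; mantle fills any gap and the z_c terms cancel.
Column 1: 2.02×905 + 39.8×2670 + (z_c − 41.82)×3330
Column 2: 6.08×0 + x×2730 + (z_c − 6.08 − 0 − x)×3330
The z_c×3330 term appears on both sides and cancels. Collect the known terms of each column as K = Σ(ρt)_known − 3330 × (depth of known layers): K_1 = 108094.1 − 3330×41.82 = −31166.5; K_2 = 0 − 3330×(6.08 + 0) = −20246.4.
Balance: K_1 = K_2 − x×(3330 − 2730), so x = (K_2 − K_1)/(3330 − 2730) = 10920.1/600 = 18.2 km.

18.2 km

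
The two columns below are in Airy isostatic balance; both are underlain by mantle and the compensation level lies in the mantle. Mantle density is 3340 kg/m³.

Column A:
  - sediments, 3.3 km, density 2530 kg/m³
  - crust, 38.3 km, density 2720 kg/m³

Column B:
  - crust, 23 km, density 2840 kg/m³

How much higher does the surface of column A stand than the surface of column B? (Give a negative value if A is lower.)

4.47 km

For any compensation level in the mantle, the mantle terms cancel and isostasy reduces to e = (Σt_A − Σt_B) − (Σ(ρt)_A − Σ(ρt)_B) / ρ_m.
Σt_A = 41.6 km; Σt_B = 23 km; Σ(ρt)_A = 112525; Σ(ρt)_B = 65320 (in km·kg/m³).
e = (41.6 − 23) − (112525 − 65320) / 3340 = 4.47 km.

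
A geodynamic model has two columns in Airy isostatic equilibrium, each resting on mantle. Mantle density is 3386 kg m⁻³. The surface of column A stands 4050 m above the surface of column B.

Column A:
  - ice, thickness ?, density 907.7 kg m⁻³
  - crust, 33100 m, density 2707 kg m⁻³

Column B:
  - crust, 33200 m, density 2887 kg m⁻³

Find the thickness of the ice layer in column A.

3150 m

Take the compensation level at the base of the deeper column (depth z_c below the surface of column A) and equate Σ ρ_i t_i down to z_c; mantle fills any gap and the z_c terms cancel.
Column A: x×907.7 + 33100×2707 + (z_c − 33100 − x)×3386
Column B: 4050×0 + 33200×2887 + (z_c − 4050 − 33200)×3386
The z_c×3386 term appears on both sides and cancels. Collect the known terms of each column as K = Σ(ρt)_known − 3386 × (depth of known layers): K_A = 89601700 − 3386×33100 = −22474900; K_B = 95848400 − 3386×(4050 + 33200) = −30280100.
Balance: K_A − x×(3386 − 907.7) = K_B, so x = (K_A − K_B)/(3386 − 907.7) = 7805200/2478.3 = 3150 m.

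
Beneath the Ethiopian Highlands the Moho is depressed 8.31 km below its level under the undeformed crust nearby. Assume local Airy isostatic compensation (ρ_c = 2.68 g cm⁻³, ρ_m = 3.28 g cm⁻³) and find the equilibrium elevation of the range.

1.86 km

Balancing pressure at the compensation depth: ρ_c h = (ρ_m − ρ_c) r.
h = r (ρ_m − ρ_c) / ρ_c = 8.31 km × (3.28 − 2.68) / 2.68 = 1.86 km.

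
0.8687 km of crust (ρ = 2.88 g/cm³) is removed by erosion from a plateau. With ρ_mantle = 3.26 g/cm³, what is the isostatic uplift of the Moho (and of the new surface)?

Unloading: uplift u = e ρ_c/ρ_m = 0.8687 km × 2.88/3.26 = 0.767 km.

0.767 km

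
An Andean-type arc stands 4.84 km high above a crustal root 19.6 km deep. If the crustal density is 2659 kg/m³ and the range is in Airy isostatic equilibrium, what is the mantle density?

Airy balance: ρ_c h = (ρ_m − ρ_c) r → ρ_m = ρ_c (1 + h/r).
ρ_m = 2659 × (1 + 4.84 km/19.6 km) = 3320 kg/m³.

3320 kg/m³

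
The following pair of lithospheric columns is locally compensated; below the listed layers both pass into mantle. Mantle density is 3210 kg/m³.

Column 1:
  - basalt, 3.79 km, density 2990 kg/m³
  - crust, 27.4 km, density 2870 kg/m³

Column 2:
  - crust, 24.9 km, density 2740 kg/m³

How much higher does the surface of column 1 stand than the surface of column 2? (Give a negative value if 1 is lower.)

For any compensation level in the mantle, the mantle terms cancel and isostasy reduces to e = (Σt_1 − Σt_2) − (Σ(ρt)_1 − Σ(ρt)_2) / ρ_m.
Σt_1 = 31.19 km; Σt_2 = 24.9 km; Σ(ρt)_1 = 89970.1; Σ(ρt)_2 = 68226 (in km·kg/m³).
e = (31.19 − 24.9) − (89970.1 − 68226) / 3210 = −0.484 km.

−0.484 km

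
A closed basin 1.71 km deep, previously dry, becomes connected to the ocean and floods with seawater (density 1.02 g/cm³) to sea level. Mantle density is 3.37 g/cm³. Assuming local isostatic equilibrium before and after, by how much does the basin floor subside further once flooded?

0.742 km

After flooding the water column is d + s deep. Its weight must equal the weight of mantle displaced by the extra subsidence s: (d + s) ρ_w = s ρ_m.
s = d ρ_w / (ρ_m − ρ_w) = 1.71 km × 1.02/(3.37 − 1.02) = 0.742 km.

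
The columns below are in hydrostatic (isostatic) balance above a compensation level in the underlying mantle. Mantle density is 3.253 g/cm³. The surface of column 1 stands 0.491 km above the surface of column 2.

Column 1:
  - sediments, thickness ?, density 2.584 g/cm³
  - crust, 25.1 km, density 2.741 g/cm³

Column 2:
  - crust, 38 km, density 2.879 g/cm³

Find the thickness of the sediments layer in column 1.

4.42 km

Take the compensation level at the base of the deeper column (depth z_c below the surface of column 1) and equate Σ ρ_i t_i down to z_c; mantle fills any gap and the z_c terms cancel.
Column 1: x×2.584 + 25.1×2.741 + (z_c − 25.1 − x)×3.253
Column 2: 0.491×0 + 38×2.879 + (z_c − 0.491 − 38)×3.253
The z_c×3.253 term appears on both sides and cancels. Collect the known terms of each column as K = Σ(ρt)_known − 3.253 × (depth of known layers): K_1 = 68.7991 − 3.253×25.1 = −12.8512; K_2 = 109.402 − 3.253×(0.491 + 38) = −15.809223.
Balance: K_1 − x×(3.253 − 2.584) = K_2, so x = (K_1 − K_2)/(3.253 − 2.584) = 2.95802/0.669 = 4.42 km.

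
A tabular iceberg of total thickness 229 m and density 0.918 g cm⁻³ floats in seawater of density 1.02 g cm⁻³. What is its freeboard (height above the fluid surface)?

22.9 m

Floating equilibrium: submerged depth d = t ρ_obj/ρ_fluid = 229 m × 0.918/1.02 = 206.1 m.
Freeboard = t − d = 229 m − 206.1 m = 22.9 m.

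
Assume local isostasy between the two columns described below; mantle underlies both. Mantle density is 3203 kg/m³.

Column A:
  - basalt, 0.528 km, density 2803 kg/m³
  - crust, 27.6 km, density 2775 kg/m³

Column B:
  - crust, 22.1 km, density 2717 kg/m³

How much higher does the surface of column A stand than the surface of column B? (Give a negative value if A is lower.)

For any compensation level in the mantle, the mantle terms cancel and isostasy reduces to e = (Σt_A − Σt_B) − (Σ(ρt)_A − Σ(ρt)_B) / ρ_m.
Σt_A = 28.128 km; Σt_B = 22.1 km; Σ(ρt)_A = 78069.984; Σ(ρt)_B = 60045.7 (in km·kg/m³).
e = (28.128 − 22.1) − (78069.984 − 60045.7) / 3203 = 0.401 km.

0.401 km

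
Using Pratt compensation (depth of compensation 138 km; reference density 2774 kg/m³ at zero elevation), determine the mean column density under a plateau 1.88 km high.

2740 kg/m³

Pratt balance: ρ_ref D = ρ (D + h).
ρ = ρ_ref D/(D + h) = 2774 × 138 km/(138 km + 1.88 km) = 2740 kg/m³.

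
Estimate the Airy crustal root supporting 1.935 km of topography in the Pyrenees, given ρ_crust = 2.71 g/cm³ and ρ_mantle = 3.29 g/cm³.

In Airy isostatic equilibrium: the weight of the topography is balanced by the buoyancy of the root, ρ_c h = (ρ_m − ρ_c) r.
r = h · ρ_c / (ρ_m − ρ_c) = 1.935 km × 2.71 / (3.29 − 2.71) = 9.04 km.

9.04 km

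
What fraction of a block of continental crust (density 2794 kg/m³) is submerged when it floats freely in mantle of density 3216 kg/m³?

0.869

Submerged fraction = ρ_obj/ρ_fluid = 2794/3216 = 0.869.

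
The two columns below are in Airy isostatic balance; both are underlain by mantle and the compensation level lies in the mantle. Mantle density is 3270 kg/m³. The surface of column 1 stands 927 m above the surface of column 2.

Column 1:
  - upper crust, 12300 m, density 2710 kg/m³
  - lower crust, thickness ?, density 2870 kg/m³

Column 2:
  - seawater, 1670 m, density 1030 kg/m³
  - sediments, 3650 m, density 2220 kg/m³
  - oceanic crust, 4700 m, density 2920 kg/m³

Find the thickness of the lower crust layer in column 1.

13400 m

Take the compensation level at the base of the deeper column (depth z_c below the surface of column 1) and equate Σ ρ_i t_i down to z_c; mantle fills any gap and the z_c terms cancel.
Column 1: 12300×2710 + x×2870 + (z_c − 12300 − x)×3270
Column 2: 927×0 + 1670×1030 + 3650×2220 + 4700×2920 + (z_c − 927 − 10020)×3270
The z_c×3270 term appears on both sides and cancels. Collect the known terms of each column as K = Σ(ρt)_known − 3270 × (depth of known layers): K_1 = 33333000 − 3270×12300 = −6888000; K_2 = 23547100 − 3270×(927 + 10020) = −12249590.
Balance: K_1 − x×(3270 − 2870) = K_2, so x = (K_1 − K_2)/(3270 − 2870) = 5361590/400 = 13400 m.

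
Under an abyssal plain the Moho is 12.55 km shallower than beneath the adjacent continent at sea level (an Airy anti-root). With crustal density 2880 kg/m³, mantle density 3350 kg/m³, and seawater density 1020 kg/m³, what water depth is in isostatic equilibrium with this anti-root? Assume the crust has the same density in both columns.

Replacing a thickness d of crust by seawater at the top must be balanced by replacing crust with mantle at the base: d (ρ_c − ρ_w) = a (ρ_m − ρ_c).
d = a (ρ_m − ρ_c)/(ρ_c − ρ_w) = 12.55 km × 470/1860 = 3.17 km.

3.17 km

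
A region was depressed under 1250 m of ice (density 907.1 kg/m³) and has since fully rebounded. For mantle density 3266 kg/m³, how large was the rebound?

347 m

Removing the load lets mantle flow back in; uplift u satisfies ρ_ice t = ρ_m u.
u = t ρ_ice/ρ_m = 1250 m × 907.1/3266 = 347 m.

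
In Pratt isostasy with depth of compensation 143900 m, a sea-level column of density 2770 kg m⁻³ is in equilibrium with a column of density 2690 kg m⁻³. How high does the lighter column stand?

ρ_ref D = ρ (D + h) → h = D (ρ_ref − ρ)/ρ.
h = 143900 m × (2770 − 2690)/2690 = 4280 m.

4280 m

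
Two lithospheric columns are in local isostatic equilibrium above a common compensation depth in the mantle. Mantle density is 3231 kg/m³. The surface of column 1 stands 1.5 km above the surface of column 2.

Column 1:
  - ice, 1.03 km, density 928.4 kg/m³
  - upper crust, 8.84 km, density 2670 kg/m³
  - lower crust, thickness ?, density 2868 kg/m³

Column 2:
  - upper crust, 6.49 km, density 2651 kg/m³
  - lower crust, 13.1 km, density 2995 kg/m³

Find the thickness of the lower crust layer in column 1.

Take the compensation level at the base of the deeper column (depth z_c below the surface of column 1) and equate Σ ρ_i t_i down to z_c; mantle fills any gap and the z_c terms cancel.
Column 1: 1.03×928.4 + 8.84×2670 + x×2868 + (z_c − 9.87 − x)×3231
Column 2: 1.5×0 + 6.49×2651 + 13.1×2995 + (z_c − 1.5 − 19.59)×3231
The z_c×3231 term appears on both sides and cancels. Collect the known terms of each column as K = Σ(ρt)_known − 3231 × (depth of known layers): K_1 = 24559.052 − 3231×9.87 = −7330.918; K_2 = 56439.49 − 3231×(1.5 + 19.59) = −11702.3.
Balance: K_1 − x×(3231 − 2868) = K_2, so x = (K_1 − K_2)/(3231 − 2868) = 4371.38/363 = 12 km.

12 km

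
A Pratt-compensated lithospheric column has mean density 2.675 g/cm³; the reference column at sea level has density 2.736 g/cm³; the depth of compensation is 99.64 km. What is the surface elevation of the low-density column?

2.27 km

ρ_ref D = ρ (D + h) → h = D (ρ_ref − ρ)/ρ.
h = 99.64 km × (2.736 − 2.675)/2.675 = 2.27 km.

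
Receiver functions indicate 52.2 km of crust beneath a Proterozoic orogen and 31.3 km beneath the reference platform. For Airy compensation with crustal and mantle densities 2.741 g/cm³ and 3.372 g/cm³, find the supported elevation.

3.91 km

Excess crust Δ = 52.2 km − 31.3 km = 20.9 km, split between elevation h and root r with h + r = Δ.
Airy balance ρ_c h = (ρ_m − ρ_c) r gives r = h ρ_c/(ρ_m − ρ_c), so h (1 + ρ_c/(ρ_m − ρ_c)) = Δ, i.e. h = Δ (ρ_m − ρ_c)/ρ_m.
h = 20.9 km × 0.631/3.372 = 3.91 km.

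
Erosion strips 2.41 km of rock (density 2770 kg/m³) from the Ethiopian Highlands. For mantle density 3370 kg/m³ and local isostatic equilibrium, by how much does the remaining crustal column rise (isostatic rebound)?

1.98 km

Unloading: uplift u = e ρ_c/ρ_m = 2.41 km × 2770/3370 = 1.98 km.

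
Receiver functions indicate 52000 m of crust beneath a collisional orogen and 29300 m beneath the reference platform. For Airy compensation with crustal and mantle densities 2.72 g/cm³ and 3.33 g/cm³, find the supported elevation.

Excess crust Δ = 52000 m − 29300 m = 22700 m, split between elevation h and root r with h + r = Δ.
Airy balance ρ_c h = (ρ_m − ρ_c) r gives r = h ρ_c/(ρ_m − ρ_c), so h (1 + ρ_c/(ρ_m − ρ_c)) = Δ, i.e. h = Δ (ρ_m − ρ_c)/ρ_m.
h = 22700 m × 0.61/3.33 = 4160 m.

4160 m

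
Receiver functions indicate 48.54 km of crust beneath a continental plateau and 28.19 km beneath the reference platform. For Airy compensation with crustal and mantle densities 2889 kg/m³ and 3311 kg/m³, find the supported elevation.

Excess crust Δ = 48.54 km − 28.19 km = 20.35 km, split between elevation h and root r with h + r = Δ.
Airy balance ρ_c h = (ρ_m − ρ_c) r gives r = h ρ_c/(ρ_m − ρ_c), so h (1 + ρ_c/(ρ_m − ρ_c)) = Δ, i.e. h = Δ (ρ_m − ρ_c)/ρ_m.
h = 20.35 km × 422/3311 = 2.59 km.

2.59 km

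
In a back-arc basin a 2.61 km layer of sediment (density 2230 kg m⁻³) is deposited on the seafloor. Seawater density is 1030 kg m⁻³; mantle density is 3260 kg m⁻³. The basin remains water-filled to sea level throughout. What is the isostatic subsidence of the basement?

1.4 km

Submarine loading: the sediment displaces seawater, and the subsidence is in turn flooded, so s (ρ_m − ρ_w) = t (ρ_sed − ρ_w).
s = 2.61 km × (2230 − 1030) / (3260 − 1030) = 1.4 km.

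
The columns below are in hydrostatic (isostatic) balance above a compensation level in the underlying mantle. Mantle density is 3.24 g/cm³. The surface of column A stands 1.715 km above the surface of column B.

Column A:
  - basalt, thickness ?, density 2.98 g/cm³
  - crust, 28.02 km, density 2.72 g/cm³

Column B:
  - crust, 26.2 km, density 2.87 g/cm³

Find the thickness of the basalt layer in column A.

Take the compensation level at the base of the deeper column (depth z_c below the surface of column A) and equate Σ ρ_i t_i down to z_c; mantle fills any gap and the z_c terms cancel.
Column A: x×2.98 + 28.02×2.72 + (z_c − 28.02 − x)×3.24
Column B: 1.715×0 + 26.2×2.87 + (z_c − 1.715 − 26.2)×3.24
The z_c×3.24 term appears on both sides and cancels. Collect the known terms of each column as K = Σ(ρt)_known − 3.24 × (depth of known layers): K_A = 76.2144 − 3.24×28.02 = −14.5704; K_B = 75.194 − 3.24×(1.715 + 26.2) = −15.2506.
Balance: K_A − x×(3.24 − 2.98) = K_B, so x = (K_A − K_B)/(3.24 − 2.98) = 0.6802/0.26 = 2.62 km.

2.62 km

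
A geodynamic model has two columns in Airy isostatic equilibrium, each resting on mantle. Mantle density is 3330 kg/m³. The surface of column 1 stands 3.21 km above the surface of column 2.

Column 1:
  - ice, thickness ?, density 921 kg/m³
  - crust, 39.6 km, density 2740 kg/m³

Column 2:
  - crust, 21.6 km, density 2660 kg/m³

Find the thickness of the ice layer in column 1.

0.746 km

Take the compensation level at the base of the deeper column (depth z_c below the surface of column 1) and equate Σ ρ_i t_i down to z_c; mantle fills any gap and the z_c terms cancel.
Column 1: x×921 + 39.6×2740 + (z_c − 39.6 − x)×3330
Column 2: 3.21×0 + 21.6×2660 + (z_c − 3.21 − 21.6)×3330
The z_c×3330 term appears on both sides and cancels. Collect the known terms of each column as K = Σ(ρt)_known − 3330 × (depth of known layers): K_1 = 108504 − 3330×39.6 = −23364; K_2 = 57456 − 3330×(3.21 + 21.6) = −25161.3.
Balance: K_1 − x×(3330 − 921) = K_2, so x = (K_1 − K_2)/(3330 − 921) = 1797.3/2409 = 0.746 km.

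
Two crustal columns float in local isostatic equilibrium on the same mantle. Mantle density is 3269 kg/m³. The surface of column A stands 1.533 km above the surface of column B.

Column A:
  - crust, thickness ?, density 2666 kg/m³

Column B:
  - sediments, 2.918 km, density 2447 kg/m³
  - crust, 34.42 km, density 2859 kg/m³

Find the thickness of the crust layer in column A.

35.7 km

Take the compensation level at the base of the deeper column (depth z_c below the surface of column A) and equate Σ ρ_i t_i down to z_c; mantle fills any gap and the z_c terms cancel.
Column A: x×2666 + (z_c − 0 − x)×3269
Column B: 1.533×0 + 2.918×2447 + 34.42×2859 + (z_c − 1.533 − 37.338)×3269
The z_c×3269 term appears on both sides and cancels. Collect the known terms of each column as K = Σ(ρt)_known − 3269 × (depth of known layers): K_A = 0 − 3269×0 = 0; K_B = 105547.126 − 3269×(1.533 + 37.338) = −21522.173.
Balance: K_A − x×(3269 − 2666) = K_B, so x = (K_A − K_B)/(3269 − 2666) = 21522.2/603 = 35.7 km.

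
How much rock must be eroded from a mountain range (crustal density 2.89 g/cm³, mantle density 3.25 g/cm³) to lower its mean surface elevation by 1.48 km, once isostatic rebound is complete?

13.4 km

Net drop Δ = e − u = e − e ρ_c/ρ_m = e (ρ_m − ρ_c)/ρ_m.
e = Δ ρ_m/(ρ_m − ρ_c) = 1.48 km × 3.25/0.36 = 13.4 km.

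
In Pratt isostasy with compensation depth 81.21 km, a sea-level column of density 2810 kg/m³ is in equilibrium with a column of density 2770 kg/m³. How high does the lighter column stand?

ρ_ref D = ρ (D + h) → h = D (ρ_ref − ρ)/ρ.
h = 81.21 km × (2810 − 2770)/2770 = 1.17 km.

1.17 km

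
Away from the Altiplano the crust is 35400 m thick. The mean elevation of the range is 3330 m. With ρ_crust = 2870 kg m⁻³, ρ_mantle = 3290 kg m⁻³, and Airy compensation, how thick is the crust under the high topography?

Root depth r = h ρ_c / (ρ_m − ρ_c) = 3330 m × 2870 / 420 = 22760 m.
Total thickness = T + h + r = 35400 m + 3330 m + 22760 m = 61500 m.

61500 m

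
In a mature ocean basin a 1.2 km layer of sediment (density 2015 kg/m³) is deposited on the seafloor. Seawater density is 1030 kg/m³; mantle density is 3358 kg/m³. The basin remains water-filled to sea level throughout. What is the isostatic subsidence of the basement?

Submarine loading: the sediment displaces seawater, and the subsidence is in turn flooded, so s (ρ_m − ρ_w) = t (ρ_sed − ρ_w).
s = 1.2 km × (2015 − 1030) / (3358 − 1030) = 0.508 km.

0.508 km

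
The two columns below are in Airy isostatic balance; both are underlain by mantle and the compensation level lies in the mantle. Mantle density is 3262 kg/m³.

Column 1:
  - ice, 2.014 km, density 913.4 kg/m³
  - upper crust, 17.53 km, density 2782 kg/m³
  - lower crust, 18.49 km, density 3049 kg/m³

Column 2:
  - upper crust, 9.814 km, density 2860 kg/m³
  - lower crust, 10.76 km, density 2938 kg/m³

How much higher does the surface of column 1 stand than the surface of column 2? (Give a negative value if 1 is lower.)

2.96 km

For any compensation level in the mantle, the mantle terms cancel and isostasy reduces to e = (Σt_1 − Σt_2) − (Σ(ρt)_1 − Σ(ρt)_2) / ρ_m.
Σt_1 = 38.034 km; Σt_2 = 20.574 km; Σ(ρt)_1 = 106984.058; Σ(ρt)_2 = 59680.92 (in km·kg/m³).
e = (38.034 − 20.574) − (106984.058 − 59680.92) / 3262 = 2.96 km.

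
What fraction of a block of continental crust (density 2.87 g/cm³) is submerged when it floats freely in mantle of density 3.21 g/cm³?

0.894

Submerged fraction = ρ_obj/ρ_fluid = 2.87/3.21 = 0.894.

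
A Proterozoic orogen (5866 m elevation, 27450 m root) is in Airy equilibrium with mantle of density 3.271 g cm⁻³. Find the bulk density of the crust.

ρ_c h = (ρ_m − ρ_c) r → ρ_c (h + r) = ρ_m r → ρ_c = ρ_m r / (h + r).
ρ_c = 3.271 × 27450 m / (5866 m + 27450 m) = 2.7 g cm⁻³.

2.7 g cm⁻³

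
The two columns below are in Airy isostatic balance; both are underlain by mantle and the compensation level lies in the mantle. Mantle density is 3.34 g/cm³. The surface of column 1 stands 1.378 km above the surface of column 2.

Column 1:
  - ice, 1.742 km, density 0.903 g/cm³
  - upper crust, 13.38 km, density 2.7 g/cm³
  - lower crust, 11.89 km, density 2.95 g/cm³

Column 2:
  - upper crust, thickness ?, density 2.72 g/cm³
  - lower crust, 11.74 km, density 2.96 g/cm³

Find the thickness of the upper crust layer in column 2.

13.5 km

Take the compensation level at the base of the deeper column (depth z_c below the surface of column 1) and equate Σ ρ_i t_i down to z_c; mantle fills any gap and the z_c terms cancel.
Column 1: 1.742×0.903 + 13.38×2.7 + 11.89×2.95 + (z_c − 27.012)×3.34
Column 2: 1.378×0 + x×2.72 + 11.74×2.96 + (z_c − 1.378 − 11.74 − x)×3.34
The z_c×3.34 term appears on both sides and cancels. Collect the known terms of each column as K = Σ(ρt)_known − 3.34 × (depth of known layers): K_1 = 72.774526 − 3.34×27.012 = −17.445554; K_2 = 34.7504 − 3.34×(1.378 + 11.74) = −9.06372.
Balance: K_1 = K_2 − x×(3.34 − 2.72), so x = (K_2 − K_1)/(3.34 − 2.72) = 8.38183/0.62 = 13.5 km.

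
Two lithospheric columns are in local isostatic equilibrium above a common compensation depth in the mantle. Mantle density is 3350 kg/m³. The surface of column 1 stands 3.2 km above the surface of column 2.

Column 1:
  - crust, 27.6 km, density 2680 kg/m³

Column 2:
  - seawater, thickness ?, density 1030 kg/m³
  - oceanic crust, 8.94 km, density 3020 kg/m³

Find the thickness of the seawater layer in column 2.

2.08 km

Take the compensation level at the base of the deeper column (depth z_c below the surface of column 1) and equate Σ ρ_i t_i down to z_c; mantle fills any gap and the z_c terms cancel.
Column 1: 27.6×2680 + (z_c − 27.6)×3350
Column 2: 3.2×0 + x×1030 + 8.94×3020 + (z_c − 3.2 − 8.94 − x)×3350
The z_c×3350 term appears on both sides and cancels. Collect the known terms of each column as K = Σ(ρt)_known − 3350 × (depth of known layers): K_1 = 73968 − 3350×27.6 = −18492; K_2 = 26998.8 − 3350×(3.2 + 8.94) = −13670.2.
Balance: K_1 = K_2 − x×(3350 − 1030), so x = (K_2 − K_1)/(3350 − 1030) = 4821.8/2320 = 2.08 km.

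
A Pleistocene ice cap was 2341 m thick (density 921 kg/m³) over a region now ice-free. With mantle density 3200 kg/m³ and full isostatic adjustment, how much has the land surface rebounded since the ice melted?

Removing the load lets mantle flow back in; uplift u satisfies ρ_ice t = ρ_m u.
u = t ρ_ice/ρ_m = 2341 m × 921/3200 = 674 m.

674 m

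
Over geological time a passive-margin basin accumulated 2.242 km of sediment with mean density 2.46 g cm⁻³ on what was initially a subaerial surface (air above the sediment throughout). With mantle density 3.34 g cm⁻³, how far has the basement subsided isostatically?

1.65 km

Subaerial load: s = t ρ_sed / ρ_m = 2.242 km × 2.46/3.34 = 1.65 km.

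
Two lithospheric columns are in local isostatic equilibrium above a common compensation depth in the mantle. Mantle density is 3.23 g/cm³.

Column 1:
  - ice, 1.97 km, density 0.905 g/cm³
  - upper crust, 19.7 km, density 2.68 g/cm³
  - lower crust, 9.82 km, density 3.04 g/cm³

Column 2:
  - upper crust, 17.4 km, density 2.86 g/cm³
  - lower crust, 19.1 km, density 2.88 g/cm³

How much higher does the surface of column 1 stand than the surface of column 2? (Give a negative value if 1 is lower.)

1.29 km

For any compensation level in the mantle, the mantle terms cancel and isostasy reduces to e = (Σt_1 − Σt_2) − (Σ(ρt)_1 − Σ(ρt)_2) / ρ_m.
Σt_1 = 31.49 km; Σt_2 = 36.5 km; Σ(ρt)_1 = 84.43165; Σ(ρt)_2 = 104.772 (in km·g/cm³).
e = (31.49 − 36.5) − (84.43165 − 104.772) / 3.23 = 1.29 km.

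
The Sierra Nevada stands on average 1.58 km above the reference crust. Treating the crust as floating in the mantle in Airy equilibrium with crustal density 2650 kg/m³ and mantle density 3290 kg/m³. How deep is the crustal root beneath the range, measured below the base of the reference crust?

6.54 km

In Airy isostatic equilibrium: the weight of the topography is balanced by the buoyancy of the root, ρ_c h = (ρ_m − ρ_c) r.
r = h · ρ_c / (ρ_m − ρ_c) = 1.58 km × 2650 / (3290 − 2650) = 6.54 km.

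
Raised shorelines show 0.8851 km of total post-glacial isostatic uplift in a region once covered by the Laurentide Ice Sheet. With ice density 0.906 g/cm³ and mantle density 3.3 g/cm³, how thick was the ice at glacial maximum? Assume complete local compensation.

3.22 km

u = t ρ_ice/ρ_m → t = u ρ_m/ρ_ice = 0.8851 km × 3.3/0.906 = 3.22 km.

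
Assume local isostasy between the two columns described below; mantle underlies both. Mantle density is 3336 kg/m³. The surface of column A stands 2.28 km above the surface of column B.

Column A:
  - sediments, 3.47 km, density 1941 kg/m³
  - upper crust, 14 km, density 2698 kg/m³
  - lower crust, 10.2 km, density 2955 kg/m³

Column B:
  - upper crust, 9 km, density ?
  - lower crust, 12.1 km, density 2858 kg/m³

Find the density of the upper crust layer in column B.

2860 kg/m³

Take the compensation level at the base of the deeper column (depth z_c below the surface of column A) and equate Σ ρ_i t_i down to z_c; mantle fills any gap and the z_c terms cancel.
Column A: 3.47×1941 + 14×2698 + 10.2×2955 + (z_c − 27.67)×3336
Column B: 2.28×0 + 9×ρ + 12.1×2858 + (z_c − 2.28 − 21.1)×3336
The z_c×3336 term appears on both sides and cancels. Collect the known terms of each column as K = Σ(ρt)_known − 3336 × (depth of known layers): K_A = 74648.27 − 3336×27.67 = −17658.85; K_B = 34581.8 − 3336×(2.28 + 21.1) = −43413.88.
Balance: K_A = K_B + 9×ρ, so ρ = (K_A − K_B)/9 = 25755/9 = 2860 kg/m³.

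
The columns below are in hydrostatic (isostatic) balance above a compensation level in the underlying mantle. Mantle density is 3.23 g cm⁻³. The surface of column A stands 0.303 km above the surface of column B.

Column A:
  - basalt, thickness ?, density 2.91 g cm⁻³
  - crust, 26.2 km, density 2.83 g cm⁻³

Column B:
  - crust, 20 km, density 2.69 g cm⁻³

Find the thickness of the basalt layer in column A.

Take the compensation level at the base of the deeper column (depth z_c below the surface of column A) and equate Σ ρ_i t_i down to z_c; mantle fills any gap and the z_c terms cancel.
Column A: x×2.91 + 26.2×2.83 + (z_c − 26.2 − x)×3.23
Column B: 0.303×0 + 20×2.69 + (z_c − 0.303 − 20)×3.23
The z_c×3.23 term appears on both sides and cancels. Collect the known terms of each column as K = Σ(ρt)_known − 3.23 × (depth of known layers): K_A = 74.146 − 3.23×26.2 = −10.48; K_B = 53.8 − 3.23×(0.303 + 20) = −11.77869.
Balance: K_A − x×(3.23 − 2.91) = K_B, so x = (K_A − K_B)/(3.23 − 2.91) = 1.29869/0.32 = 4.06 km.

4.06 km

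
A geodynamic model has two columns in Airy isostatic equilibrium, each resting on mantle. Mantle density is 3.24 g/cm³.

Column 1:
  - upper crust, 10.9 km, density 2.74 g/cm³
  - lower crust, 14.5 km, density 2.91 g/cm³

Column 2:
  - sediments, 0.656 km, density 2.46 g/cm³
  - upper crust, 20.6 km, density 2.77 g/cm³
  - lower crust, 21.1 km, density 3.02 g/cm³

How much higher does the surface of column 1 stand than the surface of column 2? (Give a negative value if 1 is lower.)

For any compensation level in the mantle, the mantle terms cancel and isostasy reduces to e = (Σt_1 − Σt_2) − (Σ(ρt)_1 − Σ(ρt)_2) / ρ_m.
Σt_1 = 25.4 km; Σt_2 = 42.356 km; Σ(ρt)_1 = 72.061; Σ(ρt)_2 = 122.39776 (in km·g/cm³).
e = (25.4 − 42.356) − (72.061 − 122.39776) / 3.24 = −1.42 km.

−1.42 km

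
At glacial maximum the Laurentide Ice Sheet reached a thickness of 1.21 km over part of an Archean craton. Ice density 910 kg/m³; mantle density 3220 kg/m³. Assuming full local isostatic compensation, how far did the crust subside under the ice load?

By Archimedes' principle applied to the lithosphere: the ice load ρ_ice t is balanced by mantle displaced below, ρ_m s.
s = t ρ_ice / ρ_m = 1.21 km × 910/3220 = 0.342 km.

0.342 km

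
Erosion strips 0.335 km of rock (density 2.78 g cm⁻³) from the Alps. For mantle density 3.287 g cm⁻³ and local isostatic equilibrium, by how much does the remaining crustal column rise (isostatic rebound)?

0.283 km

Unloading: uplift u = e ρ_c/ρ_m = 0.335 km × 2.78/3.287 = 0.283 km.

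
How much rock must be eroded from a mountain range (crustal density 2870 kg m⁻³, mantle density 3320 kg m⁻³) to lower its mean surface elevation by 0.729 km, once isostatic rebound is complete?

5.38 km

Net drop Δ = e − u = e − e ρ_c/ρ_m = e (ρ_m − ρ_c)/ρ_m.
e = Δ ρ_m/(ρ_m − ρ_c) = 0.729 km × 3320/450 = 5.38 km.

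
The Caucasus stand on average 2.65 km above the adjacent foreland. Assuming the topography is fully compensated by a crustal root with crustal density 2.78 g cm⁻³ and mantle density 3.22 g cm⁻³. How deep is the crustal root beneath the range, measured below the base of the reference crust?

For local isostatic compensation: the weight of the topography is balanced by the buoyancy of the root, ρ_c h = (ρ_m − ρ_c) r.
r = h · ρ_c / (ρ_m − ρ_c) = 2.65 km × 2.78 / (3.22 − 2.78) = 16.7 km.

16.7 km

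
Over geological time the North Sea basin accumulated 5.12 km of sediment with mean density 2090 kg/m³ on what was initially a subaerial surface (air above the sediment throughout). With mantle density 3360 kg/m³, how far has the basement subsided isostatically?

3.18 km

Subaerial load: s = t ρ_sed / ρ_m = 5.12 km × 2090/3360 = 3.18 km.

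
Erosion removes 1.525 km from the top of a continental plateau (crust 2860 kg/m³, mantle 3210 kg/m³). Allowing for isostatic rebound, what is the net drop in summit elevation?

Rebound u = e ρ_c/ρ_m = 1.525 km × 2860/3210 = 1.359 km.
Net surface drop = e − u = 1.525 km − 1.359 km = e (ρ_m − ρ_c)/ρ_m = 0.166 km.

0.166 km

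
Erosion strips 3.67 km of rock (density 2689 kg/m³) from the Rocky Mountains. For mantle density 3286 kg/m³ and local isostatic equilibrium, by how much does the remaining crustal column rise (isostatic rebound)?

3 km

Unloading: uplift u = e ρ_c/ρ_m = 3.67 km × 2689/3286 = 3 km.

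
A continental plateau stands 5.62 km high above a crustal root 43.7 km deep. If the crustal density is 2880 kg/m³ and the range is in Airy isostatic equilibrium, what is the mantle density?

3250 kg/m³

Airy balance: ρ_c h = (ρ_m − ρ_c) r → ρ_m = ρ_c (1 + h/r).
ρ_m = 2880 × (1 + 5.62 km/43.7 km) = 3250 kg/m³.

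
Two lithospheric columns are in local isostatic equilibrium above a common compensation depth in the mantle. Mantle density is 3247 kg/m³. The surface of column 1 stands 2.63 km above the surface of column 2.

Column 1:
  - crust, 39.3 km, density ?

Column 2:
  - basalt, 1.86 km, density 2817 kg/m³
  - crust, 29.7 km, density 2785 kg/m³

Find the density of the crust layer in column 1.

2660 kg/m³

Take the compensation level at the base of the deeper column (depth z_c below the surface of column 1) and equate Σ ρ_i t_i down to z_c; mantle fills any gap and the z_c terms cancel.
Column 1: 39.3×ρ + (z_c − 39.3)×3247
Column 2: 2.63×0 + 1.86×2817 + 29.7×2785 + (z_c − 2.63 − 31.56)×3247
The z_c×3247 term appears on both sides and cancels. Collect the known terms of each column as K = Σ(ρt)_known − 3247 × (depth of known layers): K_1 = 0 − 3247×39.3 = −127607.1; K_2 = 87954.12 − 3247×(2.63 + 31.56) = −23060.81.
Balance: K_1 + 39.3×ρ = K_2, so ρ = (K_2 − K_1)/39.3 = 104546/39.3 = 2660 kg/m³.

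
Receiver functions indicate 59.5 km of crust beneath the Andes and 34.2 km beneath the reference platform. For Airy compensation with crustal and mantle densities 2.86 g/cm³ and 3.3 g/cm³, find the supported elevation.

3.37 km

Excess crust Δ = 59.5 km − 34.2 km = 25.3 km, split between elevation h and root r with h + r = Δ.
Airy balance ρ_c h = (ρ_m − ρ_c) r gives r = h ρ_c/(ρ_m − ρ_c), so h (1 + ρ_c/(ρ_m − ρ_c)) = Δ, i.e. h = Δ (ρ_m − ρ_c)/ρ_m.
h = 25.3 km × 0.44/3.3 = 3.37 km.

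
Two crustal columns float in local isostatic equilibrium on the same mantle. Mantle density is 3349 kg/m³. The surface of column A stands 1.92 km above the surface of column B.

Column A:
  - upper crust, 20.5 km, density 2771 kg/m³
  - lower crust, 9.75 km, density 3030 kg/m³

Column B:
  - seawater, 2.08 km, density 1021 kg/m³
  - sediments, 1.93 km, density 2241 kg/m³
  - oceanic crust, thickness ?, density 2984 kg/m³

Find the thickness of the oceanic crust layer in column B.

Take the compensation level at the base of the deeper column (depth z_c below the surface of column A) and equate Σ ρ_i t_i down to z_c; mantle fills any gap and the z_c terms cancel.
Column A: 20.5×2771 + 9.75×3030 + (z_c − 30.25)×3349
Column B: 1.92×0 + 2.08×1021 + 1.93×2241 + x×2984 + (z_c − 1.92 − 4.01 − x)×3349
The z_c×3349 term appears on both sides and cancels. Collect the known terms of each column as K = Σ(ρt)_known − 3349 × (depth of known layers): K_A = 86348 − 3349×30.25 = −14959.25; K_B = 6448.81 − 3349×(1.92 + 4.01) = −13410.76.
Balance: K_A = K_B − x×(3349 − 2984), so x = (K_B − K_A)/(3349 − 2984) = 1548.49/365 = 4.24 km.

4.24 km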